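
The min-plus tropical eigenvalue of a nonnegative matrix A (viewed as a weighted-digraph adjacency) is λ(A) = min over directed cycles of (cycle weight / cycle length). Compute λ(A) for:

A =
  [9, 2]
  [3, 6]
λ(A) = 5/2

Enumerate directed cycles and compute their means (weight / length). Sample:
  cycle 0 → 0: weight = 9, length = 1, mean = 9/1 ≈ 9.000
  cycle 1 → 1: weight = 6, length = 1, mean = 6/1 ≈ 6.000
  cycle 0 → 1 → 0: weight = 5, length = 2, mean = 5/2 ≈ 2.500
  cycle 1 → 0 → 1: weight = 5, length = 2, mean = 5/2 ≈ 2.500
Minimum mean = 2.500, attained e.g. along the cycle 0 → 1 → 0 with weight 5 and length 2. So λ(A) = 5/2 = 5/2.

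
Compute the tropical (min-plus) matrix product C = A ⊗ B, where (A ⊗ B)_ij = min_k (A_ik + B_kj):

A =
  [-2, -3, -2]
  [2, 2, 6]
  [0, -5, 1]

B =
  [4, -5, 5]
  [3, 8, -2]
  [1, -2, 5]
A ⊗ B =
  [-1, -7, -5]
  [5, -3, 0]
  [-2, -5, -7]

Apply the min-plus product entry-by-entry:
  C[0][0] = min over k of (A[0][0] + B[0][0] = -2 + 4 = 2, A[0][1] + B[1][0] = -3 + 3 = 0, A[0][2] + B[2][0] = -2 + 1 = -1) = -1 (attained at k = 2)
  C[0][1] = min over k of (A[0][0] + B[0][1] = -2 + -5 = -7, A[0][1] + B[1][1] = -3 + 8 = 5, A[0][2] + B[2][1] = -2 + -2 = -4) = -7 (attained at k = 0)
  C[0][2] = min over k of (A[0][0] + B[0][2] = -2 + 5 = 3, A[0][1] + B[1][2] = -3 + -2 = -5, A[0][2] + B[2][2] = -2 + 5 = 3) = -5 (attained at k = 1)
  C[1][0] = min over k of (A[1][0] + B[0][0] = 2 + 4 = 6, A[1][1] + B[1][0] = 2 + 3 = 5, A[1][2] + B[2][0] = 6 + 1 = 7) = 5 (attained at k = 1)
  C[1][1] = min over k of (A[1][0] + B[0][1] = 2 + -5 = -3, A[1][1] + B[1][1] = 2 + 8 = 10, A[1][2] + B[2][1] = 6 + -2 = 4) = -3 (attained at k = 0)
  C[1][2] = min over k of (A[1][0] + B[0][2] = 2 + 5 = 7, A[1][1] + B[1][2] = 2 + -2 = 0, A[1][2] + B[2][2] = 6 + 5 = 11) = 0 (attained at k = 1)
  C[2][0] = min over k of (A[2][0] + B[0][0] = 0 + 4 = 4, A[2][1] + B[1][0] = -5 + 3 = -2, A[2][2] + B[2][0] = 1 + 1 = 2) = -2 (attained at k = 1)
  C[2][1] = min over k of (A[2][0] + B[0][1] = 0 + -5 = -5, A[2][1] + B[1][1] = -5 + 8 = 3, A[2][2] + B[2][1] = 1 + -2 = -1) = -5 (attained at k = 0)
  C[2][2] = min over k of (A[2][0] + B[0][2] = 0 + 5 = 5, A[2][1] + B[1][2] = -5 + -2 = -7, A[2][2] + B[2][2] = 1 + 5 = 6) = -7 (attained at k = 1)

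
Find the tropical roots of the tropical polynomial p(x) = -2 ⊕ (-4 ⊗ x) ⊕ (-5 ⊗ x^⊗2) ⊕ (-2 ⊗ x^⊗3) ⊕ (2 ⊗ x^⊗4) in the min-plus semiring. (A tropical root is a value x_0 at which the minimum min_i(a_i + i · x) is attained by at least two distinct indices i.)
Roots: {-4, -3, 1, 2}

Each tropical root is a break point of the lower envelope of the lines y = a_i + i · x (there are 5 lines, with slopes 0, 1, ..., 4). Only the lines that attain the minimum somewhere contribute to roots; other lines are dominated. Here the surviving (envelope) indices are i = 4, i = 3, i = 2, i = 1, i = 0.
Intersections between consecutive envelope lines give the roots: for adjacent envelope indices i < j the intersection is x = (a_i − a_j) / (j − i). Reading off the sorted break points: {-4, -3, 1, 2}.
Verification: at each break x_0, at least two indices attain the minimum of min_i(a_i + i · x_0).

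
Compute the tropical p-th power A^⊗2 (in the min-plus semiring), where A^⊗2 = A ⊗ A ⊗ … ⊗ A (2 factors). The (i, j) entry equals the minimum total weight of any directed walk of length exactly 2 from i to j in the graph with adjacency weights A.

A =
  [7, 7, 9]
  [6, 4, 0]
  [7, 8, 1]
A^⊗2 =
  [13, 11, 7]
  [7, 8, 1]
  [8, 9, 2]

Each entry (A^⊗2)_ij equals the minimum over all length-2 walks i = v_0 → v_1 → … → v_2 = j of Σ_t A[v_t][v_{t+1}]. For example, for (i, j) = (0, 2) we minimise over 3 possible intermediate vertex sequences; the minimum is 7, attained along the walk 0 → 1 → 2.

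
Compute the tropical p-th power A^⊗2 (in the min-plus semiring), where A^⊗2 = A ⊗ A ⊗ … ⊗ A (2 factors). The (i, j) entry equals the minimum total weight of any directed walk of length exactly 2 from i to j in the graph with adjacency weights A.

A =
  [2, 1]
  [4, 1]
A^⊗2 =
  [4, 2]
  [5, 2]

Each entry (A^⊗2)_ij equals the minimum over all length-2 walks i = v_0 → v_1 → … → v_2 = j of Σ_t A[v_t][v_{t+1}]. For example, for (i, j) = (0, 1) we minimise over 2 possible intermediate vertex sequences; the minimum is 2, attained along the walk 0 → 1 → 1.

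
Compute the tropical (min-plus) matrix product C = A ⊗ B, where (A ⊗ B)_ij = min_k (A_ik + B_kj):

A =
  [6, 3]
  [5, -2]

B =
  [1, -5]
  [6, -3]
A ⊗ B =
  [7, 0]
  [4, -5]

Apply the min-plus product entry-by-entry:
  C[0][0] = min over k of (A[0][0] + B[0][0] = 6 + 1 = 7, A[0][1] + B[1][0] = 3 + 6 = 9) = 7 (attained at k = 0)
  C[0][1] = min over k of (A[0][0] + B[0][1] = 6 + -5 = 1, A[0][1] + B[1][1] = 3 + -3 = 0) = 0 (attained at k = 1)
  C[1][0] = min over k of (A[1][0] + B[0][0] = 5 + 1 = 6, A[1][1] + B[1][0] = -2 + 6 = 4) = 4 (attained at k = 1)
  C[1][1] = min over k of (A[1][0] + B[0][1] = 5 + -5 = 0, A[1][1] + B[1][1] = -2 + -3 = -5) = -5 (attained at k = 1)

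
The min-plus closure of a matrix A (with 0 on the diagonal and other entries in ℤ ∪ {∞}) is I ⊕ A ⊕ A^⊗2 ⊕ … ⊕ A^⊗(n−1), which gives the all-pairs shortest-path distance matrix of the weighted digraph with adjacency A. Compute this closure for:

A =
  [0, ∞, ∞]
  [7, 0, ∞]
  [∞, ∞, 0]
Closure =
  [0, ∞, ∞]
  [7, 0, ∞]
  [∞, ∞, 0]

This is the Floyd-Warshall all-pairs shortest-path computation. For each intermediate vertex k = 0, 1, …, 2, update dist[i][j] ← min(dist[i][j], dist[i][k] + dist[k][j]). The final matrix gives, for each (i, j), the minimum total weight of any directed path from i to j (possibly empty when i = j).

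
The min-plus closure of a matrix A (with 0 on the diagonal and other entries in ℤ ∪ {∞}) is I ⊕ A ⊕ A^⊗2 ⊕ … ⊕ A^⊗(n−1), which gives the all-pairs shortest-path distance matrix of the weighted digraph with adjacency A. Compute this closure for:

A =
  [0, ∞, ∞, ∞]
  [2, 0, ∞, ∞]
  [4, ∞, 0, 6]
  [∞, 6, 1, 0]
Closure =
  [0, ∞, ∞, ∞]
  [2, 0, ∞, ∞]
  [4, 12, 0, 6]
  [5, 6, 1, 0]

This is the Floyd-Warshall all-pairs shortest-path computation. For each intermediate vertex k = 0, 1, …, 3, update dist[i][j] ← min(dist[i][j], dist[i][k] + dist[k][j]). The final matrix gives, for each (i, j), the minimum total weight of any directed path from i to j (possibly empty when i = j).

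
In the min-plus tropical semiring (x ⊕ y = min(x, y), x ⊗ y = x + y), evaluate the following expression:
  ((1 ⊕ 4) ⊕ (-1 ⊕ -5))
((1 ⊕ 4) ⊕ (-1 ⊕ -5)) = -5

Expand innermost to outermost. Recall ⊕ takes the minimum of its arguments and ⊗ takes their sum. Working out the expression ((1 ⊕ 4) ⊕ (-1 ⊕ -5)) gives -5.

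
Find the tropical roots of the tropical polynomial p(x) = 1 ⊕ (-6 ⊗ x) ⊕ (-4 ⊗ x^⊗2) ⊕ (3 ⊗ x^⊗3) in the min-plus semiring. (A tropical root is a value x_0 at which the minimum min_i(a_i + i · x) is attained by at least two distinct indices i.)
Roots: {-7, -2, 7}

Each tropical root is a break point of the lower envelope of the lines y = a_i + i · x (there are 4 lines, with slopes 0, 1, ..., 3). Only the lines that attain the minimum somewhere contribute to roots; other lines are dominated. Here the surviving (envelope) indices are i = 3, i = 2, i = 1, i = 0.
Intersections between consecutive envelope lines give the roots: for adjacent envelope indices i < j the intersection is x = (a_i − a_j) / (j − i). Reading off the sorted break points: {-7, -2, 7}.
Verification: at each break x_0, at least two indices attain the minimum of min_i(a_i + i · x_0).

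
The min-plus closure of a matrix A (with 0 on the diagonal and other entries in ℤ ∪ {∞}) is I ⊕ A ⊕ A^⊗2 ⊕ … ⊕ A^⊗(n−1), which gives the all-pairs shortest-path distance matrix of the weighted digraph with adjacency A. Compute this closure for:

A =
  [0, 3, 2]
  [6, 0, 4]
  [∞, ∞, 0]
Closure =
  [0, 3, 2]
  [6, 0, 4]
  [∞, ∞, 0]

This is the Floyd-Warshall all-pairs shortest-path computation. For each intermediate vertex k = 0, 1, …, 2, update dist[i][j] ← min(dist[i][j], dist[i][k] + dist[k][j]). The final matrix gives, for each (i, j), the minimum total weight of any directed path from i to j (possibly empty when i = j).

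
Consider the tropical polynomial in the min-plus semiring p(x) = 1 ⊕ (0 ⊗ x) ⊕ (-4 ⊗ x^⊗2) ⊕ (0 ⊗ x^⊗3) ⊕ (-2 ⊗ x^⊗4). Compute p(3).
p(3) = 1

A tropical monomial a ⊗ x^⊗i evaluates to a + i · x. Evaluating each term at x = 3:
  Term 0 contributes 1 + 0 · 3 = 1
  Term 1 contributes 0 + 1 · 3 = 3
  Term 2 contributes -4 + 2 · 3 = 2
  Term 3 contributes 0 + 3 · 3 = 9
  Term 4 contributes -2 + 4 · 3 = 10
p(3) = ⊕ of these = min[1, 3, 2, 9, 10] = 1.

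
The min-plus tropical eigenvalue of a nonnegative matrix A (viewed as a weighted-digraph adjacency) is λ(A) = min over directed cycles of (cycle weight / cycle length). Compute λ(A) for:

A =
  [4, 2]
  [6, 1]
λ(A) = 1

Enumerate directed cycles and compute their means (weight / length). Sample:
  cycle 0 → 0: weight = 4, length = 1, mean = 4/1 ≈ 4.000
  cycle 1 → 1: weight = 1, length = 1, mean = 1/1 ≈ 1.000
  cycle 0 → 1 → 0: weight = 8, length = 2, mean = 8/2 ≈ 4.000
  cycle 1 → 0 → 1: weight = 8, length = 2, mean = 8/2 ≈ 4.000
Minimum mean = 1.000, attained e.g. along the cycle 1 → 1 with weight 1 and length 1. So λ(A) = 1/1 = 1.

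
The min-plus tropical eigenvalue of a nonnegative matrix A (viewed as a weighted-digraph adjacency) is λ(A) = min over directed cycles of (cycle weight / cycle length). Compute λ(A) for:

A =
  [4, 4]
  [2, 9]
λ(A) = 3

Enumerate directed cycles and compute their means (weight / length). Sample:
  cycle 0 → 0: weight = 4, length = 1, mean = 4/1 ≈ 4.000
  cycle 1 → 1: weight = 9, length = 1, mean = 9/1 ≈ 9.000
  cycle 0 → 1 → 0: weight = 6, length = 2, mean = 6/2 ≈ 3.000
  cycle 1 → 0 → 1: weight = 6, length = 2, mean = 6/2 ≈ 3.000
Minimum mean = 3.000, attained e.g. along the cycle 0 → 1 → 0 with weight 6 and length 2. So λ(A) = 6/2 = 3.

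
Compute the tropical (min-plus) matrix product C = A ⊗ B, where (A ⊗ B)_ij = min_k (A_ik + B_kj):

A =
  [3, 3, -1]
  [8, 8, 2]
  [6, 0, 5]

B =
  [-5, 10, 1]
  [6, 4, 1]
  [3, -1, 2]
A ⊗ B =
  [-2, -2, 1]
  [3, 1, 4]
  [1, 4, 1]

Apply the min-plus product entry-by-entry:
  C[0][0] = min over k of (A[0][0] + B[0][0] = 3 + -5 = -2, A[0][1] + B[1][0] = 3 + 6 = 9, A[0][2] + B[2][0] = -1 + 3 = 2) = -2 (attained at k = 0)
  C[0][1] = min over k of (A[0][0] + B[0][1] = 3 + 10 = 13, A[0][1] + B[1][1] = 3 + 4 = 7, A[0][2] + B[2][1] = -1 + -1 = -2) = -2 (attained at k = 2)
  C[0][2] = min over k of (A[0][0] + B[0][2] = 3 + 1 = 4, A[0][1] + B[1][2] = 3 + 1 = 4, A[0][2] + B[2][2] = -1 + 2 = 1) = 1 (attained at k = 2)
  C[1][0] = min over k of (A[1][0] + B[0][0] = 8 + -5 = 3, A[1][1] + B[1][0] = 8 + 6 = 14, A[1][2] + B[2][0] = 2 + 3 = 5) = 3 (attained at k = 0)
  C[1][1] = min over k of (A[1][0] + B[0][1] = 8 + 10 = 18, A[1][1] + B[1][1] = 8 + 4 = 12, A[1][2] + B[2][1] = 2 + -1 = 1) = 1 (attained at k = 2)
  C[1][2] = min over k of (A[1][0] + B[0][2] = 8 + 1 = 9, A[1][1] + B[1][2] = 8 + 1 = 9, A[1][2] + B[2][2] = 2 + 2 = 4) = 4 (attained at k = 2)
  C[2][0] = min over k of (A[2][0] + B[0][0] = 6 + -5 = 1, A[2][1] + B[1][0] = 0 + 6 = 6, A[2][2] + B[2][0] = 5 + 3 = 8) = 1 (attained at k = 0)
  C[2][1] = min over k of (A[2][0] + B[0][1] = 6 + 10 = 16, A[2][1] + B[1][1] = 0 + 4 = 4, A[2][2] + B[2][1] = 5 + -1 = 4) = 4 (attained at k = 1)
  C[2][2] = min over k of (A[2][0] + B[0][2] = 6 + 1 = 7, A[2][1] + B[1][2] = 0 + 1 = 1, A[2][2] + B[2][2] = 5 + 2 = 7) = 1 (attained at k = 1)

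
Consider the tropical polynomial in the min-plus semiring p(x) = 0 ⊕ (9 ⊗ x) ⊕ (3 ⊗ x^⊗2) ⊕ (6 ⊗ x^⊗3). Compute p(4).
p(4) = 0

A tropical monomial a ⊗ x^⊗i evaluates to a + i · x. Evaluating each term at x = 4:
  Term 0 contributes 0 + 0 · 4 = 0
  Term 1 contributes 9 + 1 · 4 = 13
  Term 2 contributes 3 + 2 · 4 = 11
  Term 3 contributes 6 + 3 · 4 = 18
p(4) = ⊕ of these = min[0, 13, 11, 18] = 0.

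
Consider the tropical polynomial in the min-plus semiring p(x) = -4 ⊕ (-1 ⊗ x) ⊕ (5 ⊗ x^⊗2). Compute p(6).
p(6) = -4

A tropical monomial a ⊗ x^⊗i evaluates to a + i · x. Evaluating each term at x = 6:
  Term 0 contributes -4 + 0 · 6 = -4
  Term 1 contributes -1 + 1 · 6 = 5
  Term 2 contributes 5 + 2 · 6 = 17
p(6) = ⊕ of these = min[-4, 5, 17] = -4.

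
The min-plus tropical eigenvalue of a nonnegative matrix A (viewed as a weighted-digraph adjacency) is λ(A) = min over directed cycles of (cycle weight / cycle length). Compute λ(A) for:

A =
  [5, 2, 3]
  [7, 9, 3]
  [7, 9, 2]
λ(A) = 2

Enumerate directed cycles and compute their means (weight / length). Sample:
  cycle 0 → 0: weight = 5, length = 1, mean = 5/1 ≈ 5.000
  cycle 1 → 1: weight = 9, length = 1, mean = 9/1 ≈ 9.000
  cycle 2 → 2: weight = 2, length = 1, mean = 2/1 ≈ 2.000
  cycle 0 → 1 → 0: weight = 9, length = 2, mean = 9/2 ≈ 4.500
  cycle 0 → 2 → 0: weight = 10, length = 2, mean = 10/2 ≈ 5.000
  cycle 1 → 0 → 1: weight = 9, length = 2, mean = 9/2 ≈ 4.500
Minimum mean = 2.000, attained e.g. along the cycle 2 → 2 with weight 2 and length 1. So λ(A) = 2/1 = 2.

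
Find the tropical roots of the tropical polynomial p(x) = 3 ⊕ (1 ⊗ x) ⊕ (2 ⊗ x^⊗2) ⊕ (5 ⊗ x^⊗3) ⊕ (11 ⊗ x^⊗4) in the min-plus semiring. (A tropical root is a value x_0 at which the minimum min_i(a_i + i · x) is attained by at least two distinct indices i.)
Roots: {-6, -3, -1, 2}

Each tropical root is a break point of the lower envelope of the lines y = a_i + i · x (there are 5 lines, with slopes 0, 1, ..., 4). Only the lines that attain the minimum somewhere contribute to roots; other lines are dominated. Here the surviving (envelope) indices are i = 4, i = 3, i = 2, i = 1, i = 0.
Intersections between consecutive envelope lines give the roots: for adjacent envelope indices i < j the intersection is x = (a_i − a_j) / (j − i). Reading off the sorted break points: {-6, -3, -1, 2}.
Verification: at each break x_0, at least two indices attain the minimum of min_i(a_i + i · x_0).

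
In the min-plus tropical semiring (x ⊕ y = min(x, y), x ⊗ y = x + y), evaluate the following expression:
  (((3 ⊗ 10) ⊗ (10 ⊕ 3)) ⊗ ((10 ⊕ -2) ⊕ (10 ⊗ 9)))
(((3 ⊗ 10) ⊗ (10 ⊕ 3)) ⊗ ((10 ⊕ -2) ⊕ (10 ⊗ 9))) = 14

Expand innermost to outermost. Recall ⊕ takes the minimum of its arguments and ⊗ takes their sum. Working out the expression (((3 ⊗ 10) ⊗ (10 ⊕ 3)) ⊗ ((10 ⊕ -2) ⊕ (10 ⊗ 9))) gives 14.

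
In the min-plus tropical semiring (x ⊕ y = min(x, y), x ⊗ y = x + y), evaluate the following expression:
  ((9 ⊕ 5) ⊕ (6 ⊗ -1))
((9 ⊕ 5) ⊕ (6 ⊗ -1)) = 5

Expand innermost to outermost. Recall ⊕ takes the minimum of its arguments and ⊗ takes their sum. Working out the expression ((9 ⊕ 5) ⊕ (6 ⊗ -1)) gives 5.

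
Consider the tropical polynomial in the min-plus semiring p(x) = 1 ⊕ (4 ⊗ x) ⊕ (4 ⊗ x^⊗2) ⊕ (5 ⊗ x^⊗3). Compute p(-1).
p(-1) = 1

A tropical monomial a ⊗ x^⊗i evaluates to a + i · x. Evaluating each term at x = -1:
  Term 0 contributes 1 + 0 · -1 = 1
  Term 1 contributes 4 + 1 · -1 = 3
  Term 2 contributes 4 + 2 · -1 = 2
  Term 3 contributes 5 + 3 · -1 = 2
p(-1) = ⊕ of these = min[1, 3, 2, 2] = 1.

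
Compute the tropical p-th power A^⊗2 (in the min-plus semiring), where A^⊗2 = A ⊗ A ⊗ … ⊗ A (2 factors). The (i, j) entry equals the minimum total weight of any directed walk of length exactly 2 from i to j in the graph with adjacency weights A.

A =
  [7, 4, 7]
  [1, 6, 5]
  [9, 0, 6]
A^⊗2 =
  [5, 7, 9]
  [7, 5, 8]
  [1, 6, 5]

Each entry (A^⊗2)_ij equals the minimum over all length-2 walks i = v_0 → v_1 → … → v_2 = j of Σ_t A[v_t][v_{t+1}]. For example, for (i, j) = (0, 2) we minimise over 3 possible intermediate vertex sequences; the minimum is 9, attained along the walk 0 → 1 → 2.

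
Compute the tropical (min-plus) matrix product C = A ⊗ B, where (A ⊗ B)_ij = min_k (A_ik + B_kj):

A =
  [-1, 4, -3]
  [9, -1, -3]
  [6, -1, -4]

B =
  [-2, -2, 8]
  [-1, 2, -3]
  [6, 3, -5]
A ⊗ B =
  [-3, -3, -8]
  [-2, 0, -8]
  [-2, -1, -9]

Apply the min-plus product entry-by-entry:
  C[0][0] = min over k of (A[0][0] + B[0][0] = -1 + -2 = -3, A[0][1] + B[1][0] = 4 + -1 = 3, A[0][2] + B[2][0] = -3 + 6 = 3) = -3 (attained at k = 0)
  C[0][1] = min over k of (A[0][0] + B[0][1] = -1 + -2 = -3, A[0][1] + B[1][1] = 4 + 2 = 6, A[0][2] + B[2][1] = -3 + 3 = 0) = -3 (attained at k = 0)
  C[0][2] = min over k of (A[0][0] + B[0][2] = -1 + 8 = 7, A[0][1] + B[1][2] = 4 + -3 = 1, A[0][2] + B[2][2] = -3 + -5 = -8) = -8 (attained at k = 2)
  C[1][0] = min over k of (A[1][0] + B[0][0] = 9 + -2 = 7, A[1][1] + B[1][0] = -1 + -1 = -2, A[1][2] + B[2][0] = -3 + 6 = 3) = -2 (attained at k = 1)
  C[1][1] = min over k of (A[1][0] + B[0][1] = 9 + -2 = 7, A[1][1] + B[1][1] = -1 + 2 = 1, A[1][2] + B[2][1] = -3 + 3 = 0) = 0 (attained at k = 2)
  C[1][2] = min over k of (A[1][0] + B[0][2] = 9 + 8 = 17, A[1][1] + B[1][2] = -1 + -3 = -4, A[1][2] + B[2][2] = -3 + -5 = -8) = -8 (attained at k = 2)
  C[2][0] = min over k of (A[2][0] + B[0][0] = 6 + -2 = 4, A[2][1] + B[1][0] = -1 + -1 = -2, A[2][2] + B[2][0] = -4 + 6 = 2) = -2 (attained at k = 1)
  C[2][1] = min over k of (A[2][0] + B[0][1] = 6 + -2 = 4, A[2][1] + B[1][1] = -1 + 2 = 1, A[2][2] + B[2][1] = -4 + 3 = -1) = -1 (attained at k = 2)
  C[2][2] = min over k of (A[2][0] + B[0][2] = 6 + 8 = 14, A[2][1] + B[1][2] = -1 + -3 = -4, A[2][2] + B[2][2] = -4 + -5 = -9) = -9 (attained at k = 2)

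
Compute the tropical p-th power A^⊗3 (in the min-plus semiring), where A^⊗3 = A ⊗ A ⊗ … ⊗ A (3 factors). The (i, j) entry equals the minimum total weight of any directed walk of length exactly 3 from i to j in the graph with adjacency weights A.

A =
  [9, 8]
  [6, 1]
A^⊗3 =
  [15, 10]
  [8, 3]

Each entry (A^⊗3)_ij equals the minimum over all length-3 walks i = v_0 → v_1 → … → v_3 = j of Σ_t A[v_t][v_{t+1}]. For example, for (i, j) = (0, 1) we minimise over 4 possible intermediate vertex sequences; the minimum is 10, attained along the walk 0 → 1 → 1 → 1.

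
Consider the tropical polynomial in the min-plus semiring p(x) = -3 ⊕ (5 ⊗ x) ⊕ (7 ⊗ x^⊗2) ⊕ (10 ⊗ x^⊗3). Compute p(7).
p(7) = -3

A tropical monomial a ⊗ x^⊗i evaluates to a + i · x. Evaluating each term at x = 7:
  Term 0 contributes -3 + 0 · 7 = -3
  Term 1 contributes 5 + 1 · 7 = 12
  Term 2 contributes 7 + 2 · 7 = 21
  Term 3 contributes 10 + 3 · 7 = 31
p(7) = ⊕ of these = min[-3, 12, 21, 31] = -3.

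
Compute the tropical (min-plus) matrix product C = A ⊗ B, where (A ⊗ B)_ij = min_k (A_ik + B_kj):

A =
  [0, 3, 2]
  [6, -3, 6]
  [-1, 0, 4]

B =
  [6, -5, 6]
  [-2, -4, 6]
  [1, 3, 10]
A ⊗ B =
  [1, -5, 6]
  [-5, -7, 3]
  [-2, -6, 5]

Apply the min-plus product entry-by-entry:
  C[0][0] = min over k of (A[0][0] + B[0][0] = 0 + 6 = 6, A[0][1] + B[1][0] = 3 + -2 = 1, A[0][2] + B[2][0] = 2 + 1 = 3) = 1 (attained at k = 1)
  C[0][1] = min over k of (A[0][0] + B[0][1] = 0 + -5 = -5, A[0][1] + B[1][1] = 3 + -4 = -1, A[0][2] + B[2][1] = 2 + 3 = 5) = -5 (attained at k = 0)
  C[0][2] = min over k of (A[0][0] + B[0][2] = 0 + 6 = 6, A[0][1] + B[1][2] = 3 + 6 = 9, A[0][2] + B[2][2] = 2 + 10 = 12) = 6 (attained at k = 0)
  C[1][0] = min over k of (A[1][0] + B[0][0] = 6 + 6 = 12, A[1][1] + B[1][0] = -3 + -2 = -5, A[1][2] + B[2][0] = 6 + 1 = 7) = -5 (attained at k = 1)
  C[1][1] = min over k of (A[1][0] + B[0][1] = 6 + -5 = 1, A[1][1] + B[1][1] = -3 + -4 = -7, A[1][2] + B[2][1] = 6 + 3 = 9) = -7 (attained at k = 1)
  C[1][2] = min over k of (A[1][0] + B[0][2] = 6 + 6 = 12, A[1][1] + B[1][2] = -3 + 6 = 3, A[1][2] + B[2][2] = 6 + 10 = 16) = 3 (attained at k = 1)
  C[2][0] = min over k of (A[2][0] + B[0][0] = -1 + 6 = 5, A[2][1] + B[1][0] = 0 + -2 = -2, A[2][2] + B[2][0] = 4 + 1 = 5) = -2 (attained at k = 1)
  C[2][1] = min over k of (A[2][0] + B[0][1] = -1 + -5 = -6, A[2][1] + B[1][1] = 0 + -4 = -4, A[2][2] + B[2][1] = 4 + 3 = 7) = -6 (attained at k = 0)
  C[2][2] = min over k of (A[2][0] + B[0][2] = -1 + 6 = 5, A[2][1] + B[1][2] = 0 + 6 = 6, A[2][2] + B[2][2] = 4 + 10 = 14) = 5 (attained at k = 0)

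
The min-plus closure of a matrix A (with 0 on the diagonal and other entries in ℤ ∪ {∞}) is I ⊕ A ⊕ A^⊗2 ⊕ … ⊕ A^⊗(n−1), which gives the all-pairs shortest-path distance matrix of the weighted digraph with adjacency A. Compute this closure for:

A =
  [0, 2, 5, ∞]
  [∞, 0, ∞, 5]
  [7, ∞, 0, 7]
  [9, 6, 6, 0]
Closure =
  [0, 2, 5, 7]
  [14, 0, 11, 5]
  [7, 9, 0, 7]
  [9, 6, 6, 0]

This is the Floyd-Warshall all-pairs shortest-path computation. For each intermediate vertex k = 0, 1, …, 3, update dist[i][j] ← min(dist[i][j], dist[i][k] + dist[k][j]). The final matrix gives, for each (i, j), the minimum total weight of any directed path from i to j (possibly empty when i = j).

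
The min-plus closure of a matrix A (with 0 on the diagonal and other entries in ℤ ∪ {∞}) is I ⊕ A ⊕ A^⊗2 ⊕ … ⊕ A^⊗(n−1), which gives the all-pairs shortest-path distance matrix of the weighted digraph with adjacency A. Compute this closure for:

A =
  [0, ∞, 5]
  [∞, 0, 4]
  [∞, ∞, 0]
Closure =
  [0, ∞, 5]
  [∞, 0, 4]
  [∞, ∞, 0]

This is the Floyd-Warshall all-pairs shortest-path computation. For each intermediate vertex k = 0, 1, …, 2, update dist[i][j] ← min(dist[i][j], dist[i][k] + dist[k][j]). The final matrix gives, for each (i, j), the minimum total weight of any directed path from i to j (possibly empty when i = j).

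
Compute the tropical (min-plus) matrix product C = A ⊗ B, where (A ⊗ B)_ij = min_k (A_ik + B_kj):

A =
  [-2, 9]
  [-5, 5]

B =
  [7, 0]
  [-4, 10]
A ⊗ B =
  [5, -2]
  [1, -5]

Apply the min-plus product entry-by-entry:
  C[0][0] = min over k of (A[0][0] + B[0][0] = -2 + 7 = 5, A[0][1] + B[1][0] = 9 + -4 = 5) = 5 (attained at k = 0)
  C[0][1] = min over k of (A[0][0] + B[0][1] = -2 + 0 = -2, A[0][1] + B[1][1] = 9 + 10 = 19) = -2 (attained at k = 0)
  C[1][0] = min over k of (A[1][0] + B[0][0] = -5 + 7 = 2, A[1][1] + B[1][0] = 5 + -4 = 1) = 1 (attained at k = 1)
  C[1][1] = min over k of (A[1][0] + B[0][1] = -5 + 0 = -5, A[1][1] + B[1][1] = 5 + 10 = 15) = -5 (attained at k = 0)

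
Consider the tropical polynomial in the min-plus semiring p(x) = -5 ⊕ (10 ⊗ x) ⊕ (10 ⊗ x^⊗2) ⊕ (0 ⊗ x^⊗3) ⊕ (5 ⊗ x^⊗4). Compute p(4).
p(4) = -5

A tropical monomial a ⊗ x^⊗i evaluates to a + i · x. Evaluating each term at x = 4:
  Term 0 contributes -5 + 0 · 4 = -5
  Term 1 contributes 10 + 1 · 4 = 14
  Term 2 contributes 10 + 2 · 4 = 18
  Term 3 contributes 0 + 3 · 4 = 12
  Term 4 contributes 5 + 4 · 4 = 21
p(4) = ⊕ of these = min[-5, 14, 18, 12, 21] = -5.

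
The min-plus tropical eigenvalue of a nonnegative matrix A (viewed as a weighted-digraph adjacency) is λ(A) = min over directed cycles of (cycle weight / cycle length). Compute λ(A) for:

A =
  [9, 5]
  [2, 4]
λ(A) = 7/2

Enumerate directed cycles and compute their means (weight / length). Sample:
  cycle 0 → 0: weight = 9, length = 1, mean = 9/1 ≈ 9.000
  cycle 1 → 1: weight = 4, length = 1, mean = 4/1 ≈ 4.000
  cycle 0 → 1 → 0: weight = 7, length = 2, mean = 7/2 ≈ 3.500
  cycle 1 → 0 → 1: weight = 7, length = 2, mean = 7/2 ≈ 3.500
Minimum mean = 3.500, attained e.g. along the cycle 0 → 1 → 0 with weight 7 and length 2. So λ(A) = 7/2 = 7/2.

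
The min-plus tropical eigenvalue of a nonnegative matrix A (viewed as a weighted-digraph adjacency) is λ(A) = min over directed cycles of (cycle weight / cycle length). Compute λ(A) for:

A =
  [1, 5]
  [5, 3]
λ(A) = 1

Enumerate directed cycles and compute their means (weight / length). Sample:
  cycle 0 → 0: weight = 1, length = 1, mean = 1/1 ≈ 1.000
  cycle 1 → 1: weight = 3, length = 1, mean = 3/1 ≈ 3.000
  cycle 0 → 1 → 0: weight = 10, length = 2, mean = 10/2 ≈ 5.000
  cycle 1 → 0 → 1: weight = 10, length = 2, mean = 10/2 ≈ 5.000
Minimum mean = 1.000, attained e.g. along the cycle 0 → 0 with weight 1 and length 1. So λ(A) = 1/1 = 1.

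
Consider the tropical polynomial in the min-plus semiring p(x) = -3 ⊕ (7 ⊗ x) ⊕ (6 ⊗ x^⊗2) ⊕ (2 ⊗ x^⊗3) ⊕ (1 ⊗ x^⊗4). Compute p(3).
p(3) = -3

A tropical monomial a ⊗ x^⊗i evaluates to a + i · x. Evaluating each term at x = 3:
  Term 0 contributes -3 + 0 · 3 = -3
  Term 1 contributes 7 + 1 · 3 = 10
  Term 2 contributes 6 + 2 · 3 = 12
  Term 3 contributes 2 + 3 · 3 = 11
  Term 4 contributes 1 + 4 · 3 = 13
p(3) = ⊕ of these = min[-3, 10, 12, 11, 13] = -3.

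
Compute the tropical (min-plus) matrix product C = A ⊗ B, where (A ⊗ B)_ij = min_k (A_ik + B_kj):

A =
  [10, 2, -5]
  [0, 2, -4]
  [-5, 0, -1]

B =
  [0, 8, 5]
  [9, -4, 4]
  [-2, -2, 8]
A ⊗ B =
  [-7, -7, 3]
  [-6, -6, 4]
  [-5, -4, 0]

Apply the min-plus product entry-by-entry:
  C[0][0] = min over k of (A[0][0] + B[0][0] = 10 + 0 = 10, A[0][1] + B[1][0] = 2 + 9 = 11, A[0][2] + B[2][0] = -5 + -2 = -7) = -7 (attained at k = 2)
  C[0][1] = min over k of (A[0][0] + B[0][1] = 10 + 8 = 18, A[0][1] + B[1][1] = 2 + -4 = -2, A[0][2] + B[2][1] = -5 + -2 = -7) = -7 (attained at k = 2)
  C[0][2] = min over k of (A[0][0] + B[0][2] = 10 + 5 = 15, A[0][1] + B[1][2] = 2 + 4 = 6, A[0][2] + B[2][2] = -5 + 8 = 3) = 3 (attained at k = 2)
  C[1][0] = min over k of (A[1][0] + B[0][0] = 0 + 0 = 0, A[1][1] + B[1][0] = 2 + 9 = 11, A[1][2] + B[2][0] = -4 + -2 = -6) = -6 (attained at k = 2)
  C[1][1] = min over k of (A[1][0] + B[0][1] = 0 + 8 = 8, A[1][1] + B[1][1] = 2 + -4 = -2, A[1][2] + B[2][1] = -4 + -2 = -6) = -6 (attained at k = 2)
  C[1][2] = min over k of (A[1][0] + B[0][2] = 0 + 5 = 5, A[1][1] + B[1][2] = 2 + 4 = 6, A[1][2] + B[2][2] = -4 + 8 = 4) = 4 (attained at k = 2)
  C[2][0] = min over k of (A[2][0] + B[0][0] = -5 + 0 = -5, A[2][1] + B[1][0] = 0 + 9 = 9, A[2][2] + B[2][0] = -1 + -2 = -3) = -5 (attained at k = 0)
  C[2][1] = min over k of (A[2][0] + B[0][1] = -5 + 8 = 3, A[2][1] + B[1][1] = 0 + -4 = -4, A[2][2] + B[2][1] = -1 + -2 = -3) = -4 (attained at k = 1)
  C[2][2] = min over k of (A[2][0] + B[0][2] = -5 + 5 = 0, A[2][1] + B[1][2] = 0 + 4 = 4, A[2][2] + B[2][2] = -1 + 8 = 7) = 0 (attained at k = 0)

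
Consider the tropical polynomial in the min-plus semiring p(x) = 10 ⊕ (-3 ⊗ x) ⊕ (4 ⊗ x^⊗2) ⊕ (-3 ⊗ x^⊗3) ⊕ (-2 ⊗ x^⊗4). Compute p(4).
p(4) = 1

A tropical monomial a ⊗ x^⊗i evaluates to a + i · x. Evaluating each term at x = 4:
  Term 0 contributes 10 + 0 · 4 = 10
  Term 1 contributes -3 + 1 · 4 = 1
  Term 2 contributes 4 + 2 · 4 = 12
  Term 3 contributes -3 + 3 · 4 = 9
  Term 4 contributes -2 + 4 · 4 = 14
p(4) = ⊕ of these = min[10, 1, 12, 9, 14] = 1.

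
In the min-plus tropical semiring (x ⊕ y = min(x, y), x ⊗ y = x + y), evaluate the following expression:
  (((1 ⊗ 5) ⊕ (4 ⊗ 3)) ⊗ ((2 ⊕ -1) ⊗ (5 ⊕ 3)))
(((1 ⊗ 5) ⊕ (4 ⊗ 3)) ⊗ ((2 ⊕ -1) ⊗ (5 ⊕ 3))) = 8

Expand innermost to outermost. Recall ⊕ takes the minimum of its arguments and ⊗ takes their sum. Working out the expression (((1 ⊗ 5) ⊕ (4 ⊗ 3)) ⊗ ((2 ⊕ -1) ⊗ (5 ⊕ 3))) gives 8.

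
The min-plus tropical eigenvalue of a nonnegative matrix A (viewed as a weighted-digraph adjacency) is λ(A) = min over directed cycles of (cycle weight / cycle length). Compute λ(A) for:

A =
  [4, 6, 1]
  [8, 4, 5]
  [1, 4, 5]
λ(A) = 1

Enumerate directed cycles and compute their means (weight / length). Sample:
  cycle 0 → 0: weight = 4, length = 1, mean = 4/1 ≈ 4.000
  cycle 1 → 1: weight = 4, length = 1, mean = 4/1 ≈ 4.000
  cycle 2 → 2: weight = 5, length = 1, mean = 5/1 ≈ 5.000
  cycle 0 → 1 → 0: weight = 14, length = 2, mean = 14/2 ≈ 7.000
  cycle 0 → 2 → 0: weight = 2, length = 2, mean = 2/2 ≈ 1.000
  cycle 1 → 0 → 1: weight = 14, length = 2, mean = 14/2 ≈ 7.000
Minimum mean = 1.000, attained e.g. along the cycle 0 → 2 → 0 with weight 2 and length 2. So λ(A) = 2/2 = 1.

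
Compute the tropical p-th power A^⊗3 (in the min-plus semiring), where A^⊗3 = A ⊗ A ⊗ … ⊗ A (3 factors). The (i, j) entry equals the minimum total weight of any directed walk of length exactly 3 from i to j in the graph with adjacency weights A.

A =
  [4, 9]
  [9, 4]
A^⊗3 =
  [12, 17]
  [17, 12]

Each entry (A^⊗3)_ij equals the minimum over all length-3 walks i = v_0 → v_1 → … → v_3 = j of Σ_t A[v_t][v_{t+1}]. For example, for (i, j) = (0, 1) we minimise over 4 possible intermediate vertex sequences; the minimum is 17, attained along the walk 0 → 0 → 0 → 1.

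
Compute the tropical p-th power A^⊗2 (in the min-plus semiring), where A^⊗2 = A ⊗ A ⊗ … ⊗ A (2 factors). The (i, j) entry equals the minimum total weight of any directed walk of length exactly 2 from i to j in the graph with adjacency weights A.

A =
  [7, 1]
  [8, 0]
A^⊗2 =
  [9, 1]
  [8, 0]

Each entry (A^⊗2)_ij equals the minimum over all length-2 walks i = v_0 → v_1 → … → v_2 = j of Σ_t A[v_t][v_{t+1}]. For example, for (i, j) = (0, 1) we minimise over 2 possible intermediate vertex sequences; the minimum is 1, attained along the walk 0 → 1 → 1.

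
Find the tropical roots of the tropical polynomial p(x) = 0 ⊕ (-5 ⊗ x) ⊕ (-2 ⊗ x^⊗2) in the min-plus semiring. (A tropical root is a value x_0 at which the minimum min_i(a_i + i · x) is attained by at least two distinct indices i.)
Roots: {-3, 5}

Each tropical root is a break point of the lower envelope of the lines y = a_i + i · x (there are 3 lines, with slopes 0, 1, ..., 2). Only the lines that attain the minimum somewhere contribute to roots; other lines are dominated. Here the surviving (envelope) indices are i = 2, i = 1, i = 0.
Intersections between consecutive envelope lines give the roots: for adjacent envelope indices i < j the intersection is x = (a_i − a_j) / (j − i). Reading off the sorted break points: {-3, 5}.
Verification: at each break x_0, at least two indices attain the minimum of min_i(a_i + i · x_0).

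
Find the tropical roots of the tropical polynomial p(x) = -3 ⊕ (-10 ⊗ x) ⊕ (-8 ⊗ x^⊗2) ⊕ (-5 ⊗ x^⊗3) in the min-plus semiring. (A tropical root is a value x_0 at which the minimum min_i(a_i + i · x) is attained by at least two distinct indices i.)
Roots: {-3, -2, 7}

Each tropical root is a break point of the lower envelope of the lines y = a_i + i · x (there are 4 lines, with slopes 0, 1, ..., 3). Only the lines that attain the minimum somewhere contribute to roots; other lines are dominated. Here the surviving (envelope) indices are i = 3, i = 2, i = 1, i = 0.
Intersections between consecutive envelope lines give the roots: for adjacent envelope indices i < j the intersection is x = (a_i − a_j) / (j − i). Reading off the sorted break points: {-3, -2, 7}.
Verification: at each break x_0, at least two indices attain the minimum of min_i(a_i + i · x_0).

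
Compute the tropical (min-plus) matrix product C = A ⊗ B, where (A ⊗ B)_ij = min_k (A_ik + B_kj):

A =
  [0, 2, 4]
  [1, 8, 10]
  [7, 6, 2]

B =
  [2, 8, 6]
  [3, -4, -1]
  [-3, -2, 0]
A ⊗ B =
  [1, -2, 1]
  [3, 4, 7]
  [-1, 0, 2]

Apply the min-plus product entry-by-entry:
  C[0][0] = min over k of (A[0][0] + B[0][0] = 0 + 2 = 2, A[0][1] + B[1][0] = 2 + 3 = 5, A[0][2] + B[2][0] = 4 + -3 = 1) = 1 (attained at k = 2)
  C[0][1] = min over k of (A[0][0] + B[0][1] = 0 + 8 = 8, A[0][1] + B[1][1] = 2 + -4 = -2, A[0][2] + B[2][1] = 4 + -2 = 2) = -2 (attained at k = 1)
  C[0][2] = min over k of (A[0][0] + B[0][2] = 0 + 6 = 6, A[0][1] + B[1][2] = 2 + -1 = 1, A[0][2] + B[2][2] = 4 + 0 = 4) = 1 (attained at k = 1)
  C[1][0] = min over k of (A[1][0] + B[0][0] = 1 + 2 = 3, A[1][1] + B[1][0] = 8 + 3 = 11, A[1][2] + B[2][0] = 10 + -3 = 7) = 3 (attained at k = 0)
  C[1][1] = min over k of (A[1][0] + B[0][1] = 1 + 8 = 9, A[1][1] + B[1][1] = 8 + -4 = 4, A[1][2] + B[2][1] = 10 + -2 = 8) = 4 (attained at k = 1)
  C[1][2] = min over k of (A[1][0] + B[0][2] = 1 + 6 = 7, A[1][1] + B[1][2] = 8 + -1 = 7, A[1][2] + B[2][2] = 10 + 0 = 10) = 7 (attained at k = 0)
  C[2][0] = min over k of (A[2][0] + B[0][0] = 7 + 2 = 9, A[2][1] + B[1][0] = 6 + 3 = 9, A[2][2] + B[2][0] = 2 + -3 = -1) = -1 (attained at k = 2)
  C[2][1] = min over k of (A[2][0] + B[0][1] = 7 + 8 = 15, A[2][1] + B[1][1] = 6 + -4 = 2, A[2][2] + B[2][1] = 2 + -2 = 0) = 0 (attained at k = 2)
  C[2][2] = min over k of (A[2][0] + B[0][2] = 7 + 6 = 13, A[2][1] + B[1][2] = 6 + -1 = 5, A[2][2] + B[2][2] = 2 + 0 = 2) = 2 (attained at k = 2)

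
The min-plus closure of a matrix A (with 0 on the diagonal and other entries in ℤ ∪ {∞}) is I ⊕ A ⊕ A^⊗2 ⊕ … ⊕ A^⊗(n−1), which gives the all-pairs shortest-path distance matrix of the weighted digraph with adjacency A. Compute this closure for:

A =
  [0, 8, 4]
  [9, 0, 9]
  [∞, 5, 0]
Closure =
  [0, 8, 4]
  [9, 0, 9]
  [14, 5, 0]

This is the Floyd-Warshall all-pairs shortest-path computation. For each intermediate vertex k = 0, 1, …, 2, update dist[i][j] ← min(dist[i][j], dist[i][k] + dist[k][j]). The final matrix gives, for each (i, j), the minimum total weight of any directed path from i to j (possibly empty when i = j).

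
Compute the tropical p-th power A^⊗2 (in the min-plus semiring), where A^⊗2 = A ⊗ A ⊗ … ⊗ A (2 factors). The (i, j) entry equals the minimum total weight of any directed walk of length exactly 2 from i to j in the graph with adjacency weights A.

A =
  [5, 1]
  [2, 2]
A^⊗2 =
  [3, 3]
  [4, 3]

Each entry (A^⊗2)_ij equals the minimum over all length-2 walks i = v_0 → v_1 → … → v_2 = j of Σ_t A[v_t][v_{t+1}]. For example, for (i, j) = (0, 1) we minimise over 2 possible intermediate vertex sequences; the minimum is 3, attained along the walk 0 → 1 → 1.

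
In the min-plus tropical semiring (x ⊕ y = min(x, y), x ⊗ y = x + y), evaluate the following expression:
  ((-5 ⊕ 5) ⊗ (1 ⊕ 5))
((-5 ⊕ 5) ⊗ (1 ⊕ 5)) = -4

Expand innermost to outermost. Recall ⊕ takes the minimum of its arguments and ⊗ takes their sum. Working out the expression ((-5 ⊕ 5) ⊗ (1 ⊕ 5)) gives -4.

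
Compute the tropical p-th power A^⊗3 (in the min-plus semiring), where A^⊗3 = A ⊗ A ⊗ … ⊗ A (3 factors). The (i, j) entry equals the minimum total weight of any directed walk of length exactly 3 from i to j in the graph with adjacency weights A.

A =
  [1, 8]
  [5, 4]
A^⊗3 =
  [3, 10]
  [7, 12]

Each entry (A^⊗3)_ij equals the minimum over all length-3 walks i = v_0 → v_1 → … → v_3 = j of Σ_t A[v_t][v_{t+1}]. For example, for (i, j) = (0, 1) we minimise over 4 possible intermediate vertex sequences; the minimum is 10, attained along the walk 0 → 0 → 0 → 1.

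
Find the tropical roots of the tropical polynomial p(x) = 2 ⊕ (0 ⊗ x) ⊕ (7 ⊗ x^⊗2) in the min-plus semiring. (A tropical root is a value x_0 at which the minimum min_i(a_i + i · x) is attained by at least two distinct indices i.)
Roots: {-7, 2}

Each tropical root is a break point of the lower envelope of the lines y = a_i + i · x (there are 3 lines, with slopes 0, 1, ..., 2). Only the lines that attain the minimum somewhere contribute to roots; other lines are dominated. Here the surviving (envelope) indices are i = 2, i = 1, i = 0.
Intersections between consecutive envelope lines give the roots: for adjacent envelope indices i < j the intersection is x = (a_i − a_j) / (j − i). Reading off the sorted break points: {-7, 2}.
Verification: at each break x_0, at least two indices attain the minimum of min_i(a_i + i · x_0).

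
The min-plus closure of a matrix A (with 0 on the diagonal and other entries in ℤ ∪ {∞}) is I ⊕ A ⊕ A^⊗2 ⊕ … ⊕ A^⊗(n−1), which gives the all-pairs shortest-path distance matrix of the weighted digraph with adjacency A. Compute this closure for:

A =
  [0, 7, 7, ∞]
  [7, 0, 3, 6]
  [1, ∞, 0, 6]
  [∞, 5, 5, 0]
Closure =
  [0, 7, 7, 13]
  [4, 0, 3, 6]
  [1, 8, 0, 6]
  [6, 5, 5, 0]

This is the Floyd-Warshall all-pairs shortest-path computation. For each intermediate vertex k = 0, 1, …, 3, update dist[i][j] ← min(dist[i][j], dist[i][k] + dist[k][j]). The final matrix gives, for each (i, j), the minimum total weight of any directed path from i to j (possibly empty when i = j).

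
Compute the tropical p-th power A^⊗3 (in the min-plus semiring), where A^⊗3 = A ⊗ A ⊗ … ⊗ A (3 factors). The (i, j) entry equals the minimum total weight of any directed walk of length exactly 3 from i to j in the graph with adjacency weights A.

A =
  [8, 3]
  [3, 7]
A^⊗3 =
  [13, 9]
  [9, 13]

Each entry (A^⊗3)_ij equals the minimum over all length-3 walks i = v_0 → v_1 → … → v_3 = j of Σ_t A[v_t][v_{t+1}]. For example, for (i, j) = (0, 1) we minimise over 4 possible intermediate vertex sequences; the minimum is 9, attained along the walk 0 → 1 → 0 → 1.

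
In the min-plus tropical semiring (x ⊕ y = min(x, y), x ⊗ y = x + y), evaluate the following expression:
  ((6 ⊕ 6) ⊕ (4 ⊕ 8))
((6 ⊕ 6) ⊕ (4 ⊕ 8)) = 4

Expand innermost to outermost. Recall ⊕ takes the minimum of its arguments and ⊗ takes their sum. Working out the expression ((6 ⊕ 6) ⊕ (4 ⊕ 8)) gives 4.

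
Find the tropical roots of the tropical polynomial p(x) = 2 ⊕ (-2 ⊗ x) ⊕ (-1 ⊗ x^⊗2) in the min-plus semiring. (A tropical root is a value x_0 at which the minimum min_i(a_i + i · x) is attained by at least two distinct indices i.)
Roots: {-1, 4}

Each tropical root is a break point of the lower envelope of the lines y = a_i + i · x (there are 3 lines, with slopes 0, 1, ..., 2). Only the lines that attain the minimum somewhere contribute to roots; other lines are dominated. Here the surviving (envelope) indices are i = 2, i = 1, i = 0.
Intersections between consecutive envelope lines give the roots: for adjacent envelope indices i < j the intersection is x = (a_i − a_j) / (j − i). Reading off the sorted break points: {-1, 4}.
Verification: at each break x_0, at least two indices attain the minimum of min_i(a_i + i · x_0).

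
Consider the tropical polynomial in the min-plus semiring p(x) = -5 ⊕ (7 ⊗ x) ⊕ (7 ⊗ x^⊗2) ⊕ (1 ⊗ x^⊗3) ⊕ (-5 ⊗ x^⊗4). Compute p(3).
p(3) = -5

A tropical monomial a ⊗ x^⊗i evaluates to a + i · x. Evaluating each term at x = 3:
  Term 0 contributes -5 + 0 · 3 = -5
  Term 1 contributes 7 + 1 · 3 = 10
  Term 2 contributes 7 + 2 · 3 = 13
  Term 3 contributes 1 + 3 · 3 = 10
  Term 4 contributes -5 + 4 · 3 = 7
p(3) = ⊕ of these = min[-5, 10, 13, 10, 7] = -5.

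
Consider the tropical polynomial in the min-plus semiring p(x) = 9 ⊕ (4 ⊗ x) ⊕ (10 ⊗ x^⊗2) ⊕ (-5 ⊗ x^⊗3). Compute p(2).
p(2) = 1

A tropical monomial a ⊗ x^⊗i evaluates to a + i · x. Evaluating each term at x = 2:
  Term 0 contributes 9 + 0 · 2 = 9
  Term 1 contributes 4 + 1 · 2 = 6
  Term 2 contributes 10 + 2 · 2 = 14
  Term 3 contributes -5 + 3 · 2 = 1
p(2) = ⊕ of these = min[9, 6, 14, 1] = 1.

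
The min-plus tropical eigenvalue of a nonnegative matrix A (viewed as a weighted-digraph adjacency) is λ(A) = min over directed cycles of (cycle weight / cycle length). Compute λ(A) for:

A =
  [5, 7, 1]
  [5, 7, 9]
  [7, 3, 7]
λ(A) = 3

Enumerate directed cycles and compute their means (weight / length). Sample:
  cycle 0 → 0: weight = 5, length = 1, mean = 5/1 ≈ 5.000
  cycle 1 → 1: weight = 7, length = 1, mean = 7/1 ≈ 7.000
  cycle 2 → 2: weight = 7, length = 1, mean = 7/1 ≈ 7.000
  cycle 0 → 1 → 0: weight = 12, length = 2, mean = 12/2 ≈ 6.000
  cycle 0 → 2 → 0: weight = 8, length = 2, mean = 8/2 ≈ 4.000
  cycle 1 → 0 → 1: weight = 12, length = 2, mean = 12/2 ≈ 6.000
Minimum mean = 3.000, attained e.g. along the cycle 0 → 2 → 1 → 0 with weight 9 and length 3. So λ(A) = 9/3 = 3.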